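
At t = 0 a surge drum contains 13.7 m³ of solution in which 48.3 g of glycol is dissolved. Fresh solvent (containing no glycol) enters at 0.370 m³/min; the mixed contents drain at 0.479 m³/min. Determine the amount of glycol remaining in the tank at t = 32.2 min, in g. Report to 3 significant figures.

Let m(t) be the amount of glycol. Volume: V(t) = V₀ + (Q_in − Q_out) t = 13.7 − 0.10900 t; V(32.2) = 10.190 m³.
Species balance (pure solvent in): dm/dt = −Q_out · m/V(t).
dm/m = −Q_out dt/(V₀ − 0.10900 t); integrating gives ln(m/m₀) = −(Q_out/(Q_in−Q_out)) ln(V/V₀).
m = m₀ (V₀/V)^(Q_out/(Q_in−Q_out)) = 48.3 × (13.7/10.190)^(-4.3945) = 13.155 g.

13.2 g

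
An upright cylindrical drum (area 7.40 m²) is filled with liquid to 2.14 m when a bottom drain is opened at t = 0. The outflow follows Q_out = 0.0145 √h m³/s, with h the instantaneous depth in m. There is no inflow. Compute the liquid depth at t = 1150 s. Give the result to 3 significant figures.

0.113 m

Unsteady balance on liquid volume: A dh/dt = −0.0145 √h.
This is separable: 2 d(√h)/dt = −0.0145/A, so √h = √h₀ − (0.0145/(2A)) t.
√h = √2.14 − 0.0145·1150/(2·7.40) = 1.4629 − 1.1267 = 0.33618.
h = 0.33618² = 0.11302 m.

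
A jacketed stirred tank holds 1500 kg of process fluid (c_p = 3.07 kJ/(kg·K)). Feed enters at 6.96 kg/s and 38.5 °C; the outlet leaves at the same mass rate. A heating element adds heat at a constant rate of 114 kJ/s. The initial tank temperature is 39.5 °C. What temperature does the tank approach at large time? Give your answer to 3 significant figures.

M c_p dT/dt = ṁ c_p (T_in − T) + Q̇.
At steady state dT/dt = 0 ⇒ T_ss = T_in + Q̇/(ṁ c_p) = 38.5 + 114/(6.96·3.07) = 43.835 °C.

43.8 °C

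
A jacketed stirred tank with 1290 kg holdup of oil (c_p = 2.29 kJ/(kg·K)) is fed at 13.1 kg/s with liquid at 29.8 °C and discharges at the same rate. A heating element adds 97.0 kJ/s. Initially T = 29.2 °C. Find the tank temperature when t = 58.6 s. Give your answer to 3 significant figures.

M c_p dT/dt = ṁ c_p (T_in − T) + Q̇.
Rearrange: dT/dt = (T_ss − T)/τ with τ = M/ṁ = 98.473 s and T_ss = T_in + Q̇/(ṁ c_p) = 33.033 °C.
This is linear first-order; T(t) = T_ss + (T₀ − T_ss) e^(−t/τ).
T(58.6) = 33.033 + (-3.8334)·e^(−58.6/98.473) = 33.033 + (-3.8334)·0.55152 = 30.919 °C.

30.9 °C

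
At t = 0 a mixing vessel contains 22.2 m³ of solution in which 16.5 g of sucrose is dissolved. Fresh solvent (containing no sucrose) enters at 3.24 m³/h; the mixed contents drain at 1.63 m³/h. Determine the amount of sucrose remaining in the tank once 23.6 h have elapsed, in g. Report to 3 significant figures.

Total volume: dV/dt = Q_in − Q_out = 1.6100 m³/h, so V(t) = 22.2 + 1.6100 t and V(23.6) = 60.196 m³.
Species balance (pure solvent in): dm/dt = −Q_out · m/V(t).
Separate: dm/m = −Q_out dt/V(t) ⇒ ln(m/m₀) = −(Q_out/(Q_in−Q_out)) ln(V/V₀).
m = m₀ (V₀/V)^(Q_out/(Q_in−Q_out)) = 16.5 × (22.2/60.196)^(1.0124) = 6.0102 g.

6.01 g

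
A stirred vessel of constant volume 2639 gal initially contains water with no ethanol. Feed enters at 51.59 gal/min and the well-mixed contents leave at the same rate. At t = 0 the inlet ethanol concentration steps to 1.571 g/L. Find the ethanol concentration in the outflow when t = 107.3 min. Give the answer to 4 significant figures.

Unsteady species balance (constant V, well mixed): V dC/dt = Q(C_in − C).
So dC/dt = (C_in − C)/τ with τ = V/Q = 2639/51.59 = 51.1533 min.
This is linear first-order; C(t) = C_in + (C₀ − C_in) e^(−t/τ).
C(107.3) = 1.571 + (0 − 1.571)·e^(−107.3/51.1533) = 1.571 + (-1.57100)·0.122749 = 1.37816 g/L.

1.378 g/L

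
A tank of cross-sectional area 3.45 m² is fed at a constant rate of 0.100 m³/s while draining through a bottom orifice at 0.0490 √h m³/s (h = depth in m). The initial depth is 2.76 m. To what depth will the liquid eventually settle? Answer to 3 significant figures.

4.16 m

Mass balance (ρ constant): A dh/dt = Q_in − 0.0490 √h. At steady state dh/dt = 0:
Q_in = 0.0490 √h_ss ⇒ √h_ss = 0.100/0.0490 = 2.0408.
h_ss = 2.0408² = 4.1649 m. (Since h₀ = 2.76 m < h_ss, the level will rise toward this value.)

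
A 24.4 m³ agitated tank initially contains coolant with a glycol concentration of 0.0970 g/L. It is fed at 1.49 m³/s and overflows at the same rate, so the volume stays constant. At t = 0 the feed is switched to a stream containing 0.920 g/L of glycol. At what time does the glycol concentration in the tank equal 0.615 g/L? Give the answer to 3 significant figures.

16.3 s

Species balance: V dC/dt = Q(C_in − C) ⇒ τ = V/Q = 16.376 s.
C(t) = C_in + (C₀ − C_in) e^(−t/τ). Set C = 0.615 and solve for t:
e^(−t/τ) = (C − C_in)/(C₀ − C_in) = (0.615 − 0.920)/(0.0970 − 0.920) = 0.37060
t = −τ ln(…) = 16.376 × 0.99264 = 16.255 s.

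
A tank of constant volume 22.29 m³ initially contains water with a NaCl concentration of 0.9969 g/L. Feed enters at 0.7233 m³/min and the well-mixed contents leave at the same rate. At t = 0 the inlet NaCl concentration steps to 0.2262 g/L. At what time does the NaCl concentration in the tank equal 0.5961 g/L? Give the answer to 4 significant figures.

Species balance on the tank: V dC/dt = Q(C_in − C), so τ = V/Q = 30.8171 min.
C(t) = C_in + (C₀ − C_in) e^(−t/τ). Set C = 0.5961 and solve for t:
e^(−t/τ) = (C − C_in)/(C₀ − C_in) = (0.5961 − 0.2262)/(0.9969 − 0.2262) = 0.479953
t = −τ ln(…) = 30.8171 × 0.734066 = 22.6218 min.

22.62 min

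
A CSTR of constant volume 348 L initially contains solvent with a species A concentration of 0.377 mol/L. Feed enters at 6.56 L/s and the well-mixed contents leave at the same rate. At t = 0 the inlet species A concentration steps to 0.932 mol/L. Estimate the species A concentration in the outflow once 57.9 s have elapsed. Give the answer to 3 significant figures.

Unsteady species balance (constant V, well mixed): V dC/dt = Q(C_in − C).
So dC/dt = (C_in − C)/τ with τ = V/Q = 348/6.56 = 53.049 s.
Solution: C(t) = C_in + (C₀ − C_in) e^(−t/τ).
C(57.9) = 0.932 + (0.377 − 0.932)·e^(−57.9/53.049) = 0.932 + (-0.55500)·0.33573 = 0.74567 mol/L.

0.746 mol/L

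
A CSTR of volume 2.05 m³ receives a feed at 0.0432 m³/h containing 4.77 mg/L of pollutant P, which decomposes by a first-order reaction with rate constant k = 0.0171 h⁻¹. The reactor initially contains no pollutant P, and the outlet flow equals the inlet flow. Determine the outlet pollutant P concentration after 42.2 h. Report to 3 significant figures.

2.11 mg/L

V dC/dt = Q(C_in − C) − k V C.
This is linear with rate a = Q/V + k = 0.038173 h⁻¹.
C_ss = Q C_in/(Q + kV) = 2.6332 mg/L; C(t) = C_ss + (C₀ − C_ss) e^(−a t).
C(42.2) = 2.6332 + (-2.6332)·e^(−0.038173·42.2) = 2.6332 + (-2.6332)·0.19971 = 2.1074 mg/L.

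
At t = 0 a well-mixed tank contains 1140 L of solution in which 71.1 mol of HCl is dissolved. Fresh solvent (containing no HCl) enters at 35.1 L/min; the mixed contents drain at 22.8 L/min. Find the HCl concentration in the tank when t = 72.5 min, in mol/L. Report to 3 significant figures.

0.0120 mol/L

Let m(t) be the amount of HCl. Volume: V(t) = V₀ + (Q_in − Q_out) t = 1140 + 12.300 t; V(72.5) = 2031.8 L.
Solute balance: dm/dt = 0 − Q_out C = −Q_out m/V(t).
Separate: dm/m = −Q_out dt/V(t) ⇒ ln(m/m₀) = −(Q_out/(Q_in−Q_out)) ln(V/V₀).
m = m₀ (V₀/V)^(Q_out/(Q_in−Q_out)) = 71.1 × (1140/2031.8)^(1.8537) = 24.359 mol.
C = m/V = 24.359/2031.8 = 0.011989 mol/L.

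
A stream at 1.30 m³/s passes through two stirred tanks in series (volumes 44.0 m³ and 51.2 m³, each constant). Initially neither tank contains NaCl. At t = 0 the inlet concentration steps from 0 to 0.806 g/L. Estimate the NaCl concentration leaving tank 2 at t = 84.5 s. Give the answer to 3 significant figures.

Each tank obeys Vᵢ dCᵢ/dt = Q(Cᵢ₋₁ − Cᵢ), so τᵢ = Vᵢ/Q.
τ₁ = 44.0/1.30 = 33.846 s; τ₂ = 51.2/1.30 = 39.385 s.
Solving the cascade with C₁(0)=C₂(0)=0 gives C₂(t) = C_in[1 − (τ₁ e^(−t/τ₁) − τ₂ e^(−t/τ₂))/(τ₁ − τ₂)].
At t = 84.5: e^(−t/τ₁) = 0.082365, e^(−t/τ₂) = 0.11701.
C₂ = 0.806·[1 − (33.846·0.082365 − 39.385·0.11701)/(-5.5385)] = 0.806·0.67128 = 0.54105 g/L.

0.541 g/L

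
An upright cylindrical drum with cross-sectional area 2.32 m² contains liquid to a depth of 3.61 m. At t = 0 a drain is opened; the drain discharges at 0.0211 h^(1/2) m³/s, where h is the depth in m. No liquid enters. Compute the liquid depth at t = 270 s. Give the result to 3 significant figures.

With no inflow, A dh/dt = −0.0211 √h.
∫ h^(−1/2) dh = −(0.0211/A) ∫ dt, giving 2√h = 2√h₀ − (0.0211/A) t.
√h = √3.61 − 0.0211·270/(2·2.32) = 1.9000 − 1.2278 = 0.67220.
h = 0.67220² = 0.45185 m.

0.452 m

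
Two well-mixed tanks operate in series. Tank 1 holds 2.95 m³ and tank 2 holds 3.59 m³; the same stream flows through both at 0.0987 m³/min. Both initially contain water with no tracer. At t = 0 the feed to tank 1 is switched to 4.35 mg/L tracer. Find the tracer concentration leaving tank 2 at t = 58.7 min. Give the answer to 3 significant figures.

Species balance on tank i: dCᵢ/dt = (Cᵢ₋₁ − Cᵢ)/τᵢ with τᵢ = Vᵢ/Q.
τ₁ = 2.95/0.0987 = 29.889 min; τ₂ = 3.59/0.0987 = 36.373 min.
Solving the cascade with C₁(0)=C₂(0)=0 gives C₂(t) = C_in[1 − (τ₁ e^(−t/τ₁) − τ₂ e^(−t/τ₂))/(τ₁ − τ₂)].
At t = 58.7: e^(−t/τ₁) = 0.14030, e^(−t/τ₂) = 0.19912.
C₂ = 4.35·[1 − (29.889·0.14030 − 36.373·0.19912)/(-6.4843)] = 4.35·0.52976 = 2.3044 mg/L.

2.30 mg/L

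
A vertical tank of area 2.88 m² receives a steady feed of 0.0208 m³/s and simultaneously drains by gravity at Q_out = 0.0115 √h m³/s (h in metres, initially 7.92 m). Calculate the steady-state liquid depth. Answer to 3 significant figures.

3.27 m

Level balance: A dh/dt = 0.0208 − 0.0115 √h. Setting dh/dt = 0:
Q_in = 0.0115 √h_ss ⇒ √h_ss = 0.0208/0.0115 = 1.8087.
h_ss = 1.8087² = 3.2714 m. (Since h₀ = 7.92 m > h_ss, the level will fall toward this value.)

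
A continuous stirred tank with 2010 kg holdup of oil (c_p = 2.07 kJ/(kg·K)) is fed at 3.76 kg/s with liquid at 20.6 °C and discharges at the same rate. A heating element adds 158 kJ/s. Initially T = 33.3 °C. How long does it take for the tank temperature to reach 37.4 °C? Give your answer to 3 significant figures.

414 s

Heat balance on the well-mixed liquid: M c_p dT/dt = ṁ c_p (T_in − T) + 158.
τ = M/ṁ = 534.57 s; T_ss = T_in + Q̇/(ṁ c_p) = 40.900 °C.
T(t) = T_ss + (T₀ − T_ss) e^(−t/τ). Set T = 37.4:
e^(−t/τ) = (37.4 − 40.900)/(33.3 − 40.900) = 0.46054
t = −534.57 · ln(0.46054) = 414.49 s.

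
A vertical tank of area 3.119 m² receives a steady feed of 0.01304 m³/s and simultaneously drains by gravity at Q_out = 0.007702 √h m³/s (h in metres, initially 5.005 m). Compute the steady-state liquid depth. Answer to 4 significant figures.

2.866 m

Level balance: A dh/dt = 0.01304 − 0.007702 √h. Setting dh/dt = 0:
Q_in = 0.007702 √h_ss ⇒ √h_ss = 0.01304/0.007702 = 1.69307.
h_ss = 1.69307² = 2.86647 m. (Since h₀ = 5.005 m > h_ss, the level will fall toward this value.)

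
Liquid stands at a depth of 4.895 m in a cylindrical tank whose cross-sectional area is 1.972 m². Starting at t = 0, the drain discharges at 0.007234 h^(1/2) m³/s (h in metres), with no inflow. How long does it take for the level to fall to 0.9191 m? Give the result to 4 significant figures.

Accumulation of liquid (constant cross-section A): A dh/dt = −0.007234 √h.
∫ h^(−1/2) dh = −(0.007234/A) ∫ dt, giving 2√h = 2√h₀ − (0.007234/A) t.
t = 2A(√h₀ − √h)/0.007234 = 2·1.972·(√4.895 − √0.9191)/0.007234
  = 3.94400 × (2.21246 − 0.958697) / 0.007234 = 683.558 s.

683.6 s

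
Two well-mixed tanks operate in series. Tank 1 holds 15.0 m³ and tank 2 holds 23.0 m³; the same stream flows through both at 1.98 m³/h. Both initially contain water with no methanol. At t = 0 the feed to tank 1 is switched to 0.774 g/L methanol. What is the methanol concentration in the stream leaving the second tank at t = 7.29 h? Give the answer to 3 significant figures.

Each tank obeys Vᵢ dCᵢ/dt = Q(Cᵢ₋₁ − Cᵢ), so τᵢ = Vᵢ/Q.
τ₁ = 15.0/1.98 = 7.5758 h; τ₂ = 23.0/1.98 = 11.616 h.
Solving the cascade with C₁(0)=C₂(0)=0 gives C₂(t) = C_in[1 − (τ₁ e^(−t/τ₁) − τ₂ e^(−t/τ₂))/(τ₁ − τ₂)].
At t = 7.29: e^(−t/τ₁) = 0.38202, e^(−t/τ₂) = 0.53389.
C₂ = 0.774·[1 − (7.5758·0.38202 − 11.616·0.53389)/(-4.0404)] = 0.774·0.18137 = 0.14038 g/L.

0.140 g/L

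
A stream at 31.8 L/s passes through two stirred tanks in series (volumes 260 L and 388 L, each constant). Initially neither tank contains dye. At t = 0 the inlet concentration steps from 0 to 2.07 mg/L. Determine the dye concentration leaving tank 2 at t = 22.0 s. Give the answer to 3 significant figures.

1.32 mg/L

Each tank obeys Vᵢ dCᵢ/dt = Q(Cᵢ₋₁ − Cᵢ), so τᵢ = Vᵢ/Q.
τ₁ = 260/31.8 = 8.1761 s; τ₂ = 388/31.8 = 12.201 s.
Tank 1: C₁ = C_in(1 − e^(−t/τ₁)). Tank 2 (τ₁ ≠ τ₂): C₂ = C_in[1 − (τ₁ e^(−t/τ₁) − τ₂ e^(−t/τ₂))/(τ₁ − τ₂)].
At t = 22.0: e^(−t/τ₁) = 0.067829, e^(−t/τ₂) = 0.16479.
C₂ = 2.07·[1 − (8.1761·0.067829 − 12.201·0.16479)/(-4.0252)] = 2.07·0.63826 = 1.3212 mg/L.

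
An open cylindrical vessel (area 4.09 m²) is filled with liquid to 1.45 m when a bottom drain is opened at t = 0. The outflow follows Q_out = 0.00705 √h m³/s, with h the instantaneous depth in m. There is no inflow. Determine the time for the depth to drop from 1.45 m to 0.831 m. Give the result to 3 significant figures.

339 s

With no inflow, A dh/dt = −0.00705 √h.
This is separable: 2 d(√h)/dt = −0.00705/A, so √h = √h₀ − (0.00705/(2A)) t.
t = 2A(√h₀ − √h)/0.00705 = 2·4.09·(√1.45 − √0.831)/0.00705
  = 8.1800 × (1.2042 − 0.91159) / 0.00705 = 339.46 s.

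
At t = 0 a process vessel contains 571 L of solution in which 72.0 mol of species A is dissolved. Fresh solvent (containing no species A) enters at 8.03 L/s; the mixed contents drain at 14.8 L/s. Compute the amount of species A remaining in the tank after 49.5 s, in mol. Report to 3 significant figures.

Let m(t) be the amount of species A. Volume: V(t) = V₀ + (Q_in − Q_out) t = 571 − 6.7700 t; V(49.5) = 235.88 L.
Species balance (pure solvent in): dm/dt = −Q_out · m/V(t).
Separate: dm/m = −Q_out dt/V(t) ⇒ ln(m/m₀) = −(Q_out/(Q_in−Q_out)) ln(V/V₀).
m = m₀ (V₀/V)^(Q_out/(Q_in−Q_out)) = 72.0 × (571/235.88)^(-2.1861) = 10.423 mol.

10.4 mol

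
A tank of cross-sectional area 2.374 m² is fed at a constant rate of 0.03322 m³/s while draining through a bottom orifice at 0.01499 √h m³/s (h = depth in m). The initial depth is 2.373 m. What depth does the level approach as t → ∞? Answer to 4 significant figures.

Volume balance on the tank: A dh/dt = Q_in − 0.01499 √h. At steady state dh/dt = 0:
Q_in = 0.01499 √h_ss ⇒ √h_ss = 0.03322/0.01499 = 2.21614.
h_ss = 2.21614² = 4.91129 m. (Since h₀ = 2.373 m < h_ss, the level will rise toward this value.)

4.911 m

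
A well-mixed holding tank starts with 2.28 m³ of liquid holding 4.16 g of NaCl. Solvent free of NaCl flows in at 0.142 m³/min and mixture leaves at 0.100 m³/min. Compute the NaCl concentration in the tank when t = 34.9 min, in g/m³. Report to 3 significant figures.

Total volume: dV/dt = Q_in − Q_out = 0.042000 m³/min, so V(t) = 2.28 + 0.042000 t and V(34.9) = 3.7458 m³.
No NaCl enters, so dm/dt = −Q_out · (m/V).
Separate: dm/m = −Q_out dt/V(t) ⇒ ln(m/m₀) = −(Q_out/(Q_in−Q_out)) ln(V/V₀).
m = m₀ (V₀/V)^(Q_out/(Q_in−Q_out)) = 4.16 × (2.28/3.7458)^(2.3810) = 1.2757 g.
C = m/V = 1.2757/3.7458 = 0.34056 g/m³.

0.341 g/m³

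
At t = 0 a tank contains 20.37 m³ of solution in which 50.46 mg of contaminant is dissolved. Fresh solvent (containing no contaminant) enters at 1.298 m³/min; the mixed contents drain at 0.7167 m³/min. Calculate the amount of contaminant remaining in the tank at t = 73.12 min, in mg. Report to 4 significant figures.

Let m(t) be the amount of contaminant. Volume: V(t) = V₀ + (Q_in − Q_out) t = 20.37 + 0.581300 t; V(73.12) = 62.8747 m³.
Species balance (pure solvent in): dm/dt = −Q_out · m/V(t).
dm/m = −Q_out dt/(V₀ + 0.581300 t); integrating gives ln(m/m₀) = −(Q_out/(Q_in−Q_out)) ln(V/V₀).
m = m₀ (V₀/V)^(Q_out/(Q_in−Q_out)) = 50.46 × (20.37/62.8747)^(1.23293) = 12.5733 mg.

12.57 mg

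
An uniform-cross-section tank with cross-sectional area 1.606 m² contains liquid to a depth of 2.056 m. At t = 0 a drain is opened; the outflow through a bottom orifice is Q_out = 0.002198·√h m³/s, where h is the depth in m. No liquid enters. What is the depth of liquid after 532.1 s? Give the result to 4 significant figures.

A dh/dt = −Q_out = −0.002198 √h.
Separate and integrate: 2(√h − √h₀) = −(0.002198/A) t.
√h = √2.056 − 0.002198·532.1/(2·1.606) = 1.43388 − 0.364121 = 1.06976.
h = 1.06976² = 1.14438 m.

1.144 m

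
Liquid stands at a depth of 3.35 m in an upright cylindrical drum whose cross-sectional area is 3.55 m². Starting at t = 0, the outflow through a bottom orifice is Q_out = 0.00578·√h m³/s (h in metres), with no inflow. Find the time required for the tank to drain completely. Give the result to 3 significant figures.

2250 s

A dh/dt = −Q_out = −0.00578 √h.
∫ h^(−1/2) dh = −(0.00578/A) ∫ dt, giving 2√h = 2√h₀ − (0.00578/A) t.
Tank is empty when √h = 0: t_empty = 2A√h₀/0.00578.
t_empty = 2·3.55·√3.35/0.00578 = 7.1000·1.8303/0.00578 = 2248.3 s.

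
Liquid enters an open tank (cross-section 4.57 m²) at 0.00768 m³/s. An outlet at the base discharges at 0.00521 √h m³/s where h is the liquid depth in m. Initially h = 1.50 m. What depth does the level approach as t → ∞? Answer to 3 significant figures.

2.17 m

A dh/dt = Q_in − 0.00521 √h. Steady state requires inflow = outflow:
Q_in = 0.00521 √h_ss ⇒ √h_ss = 0.00768/0.00521 = 1.4741.
h_ss = 1.4741² = 2.1729 m. (Since h₀ = 1.50 m < h_ss, the level will rise toward this value.)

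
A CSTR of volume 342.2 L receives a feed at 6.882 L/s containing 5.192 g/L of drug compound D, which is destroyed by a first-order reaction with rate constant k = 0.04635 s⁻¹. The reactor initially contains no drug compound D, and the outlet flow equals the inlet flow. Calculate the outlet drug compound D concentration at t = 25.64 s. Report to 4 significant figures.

Species balance: V dC/dt = Q C_in − Q C − k V C.
This is linear with rate a = Q/V + k = 0.0664610 s⁻¹.
C_ss = Q C_in/(Q + kV) = 1.57109 g/L; C(t) = C_ss + (C₀ − C_ss) e^(−a t).
C(25.64) = 1.57109 + (-1.57109)·e^(−0.0664610·25.64) = 1.57109 + (-1.57109)·0.181943 = 1.28524 g/L.

1.285 g/L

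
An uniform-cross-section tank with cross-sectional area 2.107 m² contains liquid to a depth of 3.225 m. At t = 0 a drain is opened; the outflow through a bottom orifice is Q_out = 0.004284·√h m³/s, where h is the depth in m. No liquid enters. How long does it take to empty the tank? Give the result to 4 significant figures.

1766 s

With no inflow, A dh/dt = −0.004284 √h.
∫ h^(−1/2) dh = −(0.004284/A) ∫ dt, giving 2√h = 2√h₀ − (0.004284/A) t.
Tank is empty when √h = 0: t_empty = 2A√h₀/0.004284.
t_empty = 2·2.107·√3.225/0.004284 = 4.21400·1.79583/0.004284 = 1766.48 s.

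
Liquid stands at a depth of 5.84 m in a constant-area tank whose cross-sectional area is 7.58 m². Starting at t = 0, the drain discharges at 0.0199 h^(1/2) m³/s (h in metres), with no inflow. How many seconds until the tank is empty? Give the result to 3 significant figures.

Mass balance (ρ constant): A dh/dt = −0.0199 √h.
∫ h^(−1/2) dh = −(0.0199/A) ∫ dt, giving 2√h = 2√h₀ − (0.0199/A) t.
Tank is empty when √h = 0: t_empty = 2A√h₀/0.0199.
t_empty = 2·7.58·√5.84/0.0199 = 15.160·2.4166/0.0199 = 1841.0 s.

1840 s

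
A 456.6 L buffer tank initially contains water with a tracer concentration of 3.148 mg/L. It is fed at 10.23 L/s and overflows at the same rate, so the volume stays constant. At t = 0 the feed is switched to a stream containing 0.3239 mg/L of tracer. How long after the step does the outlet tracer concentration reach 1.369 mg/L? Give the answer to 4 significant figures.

44.37 s

Accumulation = in − out for the solute gives V dC/dt = Q(C_in − C), so τ = V/Q = 44.6334 s.
C(t) = C_in + (C₀ − C_in) e^(−t/τ). Set C = 1.369 and solve for t:
e^(−t/τ) = (C − C_in)/(C₀ − C_in) = (1.369 − 0.3239)/(3.148 − 0.3239) = 0.370065
t = −τ ln(…) = 44.6334 × 0.994077 = 44.3691 s.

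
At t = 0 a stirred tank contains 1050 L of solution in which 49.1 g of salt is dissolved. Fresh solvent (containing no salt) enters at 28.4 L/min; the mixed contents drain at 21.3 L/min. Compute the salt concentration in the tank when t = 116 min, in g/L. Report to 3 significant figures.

0.00461 g/L

Total volume: dV/dt = Q_in − Q_out = 7.1000 L/min, so V(t) = 1050 + 7.1000 t and V(116) = 1873.6 L.
Solute balance: dm/dt = 0 − Q_out C = −Q_out m/V(t).
Separate: dm/m = −Q_out dt/V(t) ⇒ ln(m/m₀) = −(Q_out/(Q_in−Q_out)) ln(V/V₀).
m = m₀ (V₀/V)^(Q_out/(Q_in−Q_out)) = 49.1 × (1050/1873.6)^(3.0000) = 8.6421 g.
C = m/V = 8.6421/1873.6 = 0.0046126 g/L.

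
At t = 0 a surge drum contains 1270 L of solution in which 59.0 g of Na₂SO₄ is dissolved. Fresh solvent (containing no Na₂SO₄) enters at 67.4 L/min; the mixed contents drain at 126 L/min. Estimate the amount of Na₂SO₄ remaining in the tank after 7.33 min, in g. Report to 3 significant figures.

Total volume: dV/dt = Q_in − Q_out = -58.600 L/min, so V(t) = 1270 − 58.600 t and V(7.33) = 840.46 L.
No Na₂SO₄ enters, so dm/dt = −Q_out · (m/V).
Separate: dm/m = −Q_out dt/V(t) ⇒ ln(m/m₀) = −(Q_out/(Q_in−Q_out)) ln(V/V₀).
m = m₀ (V₀/V)^(Q_out/(Q_in−Q_out)) = 59.0 × (1270/840.46)^(-2.1502) = 24.286 g.

24.3 g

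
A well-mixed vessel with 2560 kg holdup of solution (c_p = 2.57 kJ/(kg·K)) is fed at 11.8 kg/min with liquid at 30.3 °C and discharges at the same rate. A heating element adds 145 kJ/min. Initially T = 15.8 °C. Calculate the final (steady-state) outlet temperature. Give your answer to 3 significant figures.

Heat balance on the well-mixed liquid: M c_p dT/dt = ṁ c_p (T_in − T) + 145.
At steady state dT/dt = 0 ⇒ T_ss = T_in + Q̇/(ṁ c_p) = 30.3 + 145/(11.8·2.57) = 35.081 °C.

35.1 °C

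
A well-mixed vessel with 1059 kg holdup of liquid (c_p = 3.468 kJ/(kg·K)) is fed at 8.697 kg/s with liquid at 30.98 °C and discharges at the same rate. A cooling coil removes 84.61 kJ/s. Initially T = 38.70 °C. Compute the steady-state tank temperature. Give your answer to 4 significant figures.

Heat balance on the well-mixed liquid: M c_p dT/dt = ṁ c_p (T_in − T) − 84.61.
At steady state dT/dt = 0 ⇒ T_ss = T_in − Q̇/(ṁ c_p) = 30.98 − 84.61/(8.697·3.468) = 28.1747 °C.

28.17 °C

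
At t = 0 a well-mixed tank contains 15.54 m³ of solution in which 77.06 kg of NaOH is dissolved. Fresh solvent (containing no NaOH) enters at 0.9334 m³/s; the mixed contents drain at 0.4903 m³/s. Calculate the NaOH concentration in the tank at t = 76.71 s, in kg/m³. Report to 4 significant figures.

Total volume: dV/dt = Q_in − Q_out = 0.443100 m³/s, so V(t) = 15.54 + 0.443100 t and V(76.71) = 49.5302 m³.
Species balance (pure solvent in): dm/dt = −Q_out · m/V(t).
Separate: dm/m = −Q_out dt/V(t) ⇒ ln(m/m₀) = −(Q_out/(Q_in−Q_out)) ln(V/V₀).
m = m₀ (V₀/V)^(Q_out/(Q_in−Q_out)) = 77.06 × (15.54/49.5302)^(1.10652) = 21.3690 kg.
C = m/V = 21.3690/49.5302 = 0.431434 kg/m³.

0.4314 kg/m³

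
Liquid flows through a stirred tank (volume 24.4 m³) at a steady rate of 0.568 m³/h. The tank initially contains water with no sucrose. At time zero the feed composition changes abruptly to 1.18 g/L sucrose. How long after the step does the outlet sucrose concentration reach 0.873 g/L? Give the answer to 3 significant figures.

57.8 h

Mass balance on the solute (V constant): V dC/dt = Q(C_in − C), so τ = V/Q = 42.958 h.
C(t) = C_in + (C₀ − C_in) e^(−t/τ). Set C = 0.873 and solve for t:
e^(−t/τ) = (C − C_in)/(C₀ − C_in) = (0.873 − 1.18)/(0 − 1.18) = 0.26017
t = −τ ln(…) = 42.958 × 1.3464 = 57.839 h.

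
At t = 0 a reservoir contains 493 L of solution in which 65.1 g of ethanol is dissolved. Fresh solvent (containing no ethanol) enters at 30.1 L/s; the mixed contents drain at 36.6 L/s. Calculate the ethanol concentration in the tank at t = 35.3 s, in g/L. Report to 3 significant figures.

0.00727 g/L

Total volume: dV/dt = Q_in − Q_out = -6.5000 L/s, so V(t) = 493 − 6.5000 t and V(35.3) = 263.55 L.
No ethanol enters, so dm/dt = −Q_out · (m/V).
dm/m = −Q_out dt/(V₀ − 6.5000 t); integrating gives ln(m/m₀) = −(Q_out/(Q_in−Q_out)) ln(V/V₀).
m = m₀ (V₀/V)^(Q_out/(Q_in−Q_out)) = 65.1 × (493/263.55)^(-5.6308) = 1.9147 g.
C = m/V = 1.9147/263.55 = 0.0072651 g/L.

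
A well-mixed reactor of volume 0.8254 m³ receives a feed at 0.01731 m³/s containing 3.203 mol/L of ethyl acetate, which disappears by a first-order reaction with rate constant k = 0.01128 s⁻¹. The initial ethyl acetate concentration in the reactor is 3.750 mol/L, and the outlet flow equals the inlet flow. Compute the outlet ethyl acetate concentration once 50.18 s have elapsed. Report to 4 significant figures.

2.413 mol/L

Accumulation = in − out − consumed: V dC/dt = Q C_in − Q C − k V C.
This is linear with rate a = Q/V + k = 0.0322517 s⁻¹.
C_ss = Q C_in/(Q + kV) = 2.08275 mol/L; C(t) = C_ss + (C₀ − C_ss) e^(−a t).
C(50.18) = 2.08275 + (1.66725)·e^(−0.0322517·50.18) = 2.08275 + (1.66725)·0.198218 = 2.41323 mol/L.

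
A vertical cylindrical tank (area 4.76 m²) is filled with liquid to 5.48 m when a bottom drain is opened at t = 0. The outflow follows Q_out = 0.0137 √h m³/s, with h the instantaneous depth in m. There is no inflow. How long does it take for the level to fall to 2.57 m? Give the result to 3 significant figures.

Unsteady balance on liquid volume: A dh/dt = −0.0137 √h.
∫ h^(−1/2) dh = −(0.0137/A) ∫ dt, giving 2√h = 2√h₀ − (0.0137/A) t.
t = 2A(√h₀ − √h)/0.0137 = 2·4.76·(√5.48 − √2.57)/0.0137
  = 9.5200 × (2.3409 − 1.6031) / 0.0137 = 512.70 s.

513 s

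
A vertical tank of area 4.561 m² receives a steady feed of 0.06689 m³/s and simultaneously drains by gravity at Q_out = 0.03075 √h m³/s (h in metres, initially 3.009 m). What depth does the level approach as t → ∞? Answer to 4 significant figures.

Level balance: A dh/dt = 0.06689 − 0.03075 √h. Setting dh/dt = 0:
Q_in = 0.03075 √h_ss ⇒ √h_ss = 0.06689/0.03075 = 2.17528.
h_ss = 2.17528² = 4.73186 m. (Since h₀ = 3.009 m < h_ss, the level will rise toward this value.)

4.732 m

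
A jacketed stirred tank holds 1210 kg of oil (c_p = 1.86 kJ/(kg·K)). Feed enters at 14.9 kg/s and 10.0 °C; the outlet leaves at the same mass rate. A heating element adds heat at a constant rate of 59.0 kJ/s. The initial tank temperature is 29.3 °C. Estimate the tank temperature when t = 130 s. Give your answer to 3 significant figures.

15.6 °C

M c_p dT/dt = ṁ c_p (T_in − T) + Q̇.
τ = M/ṁ = 81.208 s; T_ss = T_in + Q̇/(ṁ c_p) = 10.0 + 59.0/(14.9·1.86) = 12.129 °C.
This is linear first-order; T(t) = T_ss + (T₀ − T_ss) e^(−t/τ).
T(130) = 12.129 + (17.171)·e^(−130/81.208) = 12.129 + (17.171)·0.20173 = 15.593 °C.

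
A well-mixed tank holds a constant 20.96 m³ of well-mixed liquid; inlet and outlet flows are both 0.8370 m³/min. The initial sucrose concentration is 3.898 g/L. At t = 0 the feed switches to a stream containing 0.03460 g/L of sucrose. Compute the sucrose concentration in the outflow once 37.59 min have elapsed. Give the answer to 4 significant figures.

0.8957 g/L

Transient balance on the dissolved component: V dC/dt = Q(C_in − C).
Time constant τ = V/Q = 20.96/0.8370 = 25.0418 min.
C approaches C_in exponentially: C(t) = C_in + (C₀ − C_in) e^(−t/τ).
C(37.59) = 0.03460 + (3.898 − 0.03460)·e^(−37.59/25.0418) = 0.03460 + (3.86340)·0.222887 = 0.895703 g/L.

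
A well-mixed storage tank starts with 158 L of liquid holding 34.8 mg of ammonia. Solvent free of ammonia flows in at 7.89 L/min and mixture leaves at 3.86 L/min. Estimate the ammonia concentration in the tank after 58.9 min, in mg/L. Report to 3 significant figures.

0.0366 mg/L

Let m(t) be the amount of ammonia. Volume: V(t) = V₀ + (Q_in − Q_out) t = 158 + 4.0300 t; V(58.9) = 395.37 L.
Solute balance: dm/dt = 0 − Q_out C = −Q_out m/V(t).
Separate: dm/m = −Q_out dt/V(t) ⇒ ln(m/m₀) = −(Q_out/(Q_in−Q_out)) ln(V/V₀).
m = m₀ (V₀/V)^(Q_out/(Q_in−Q_out)) = 34.8 × (158/395.37)^(0.95782) = 14.456 mg.
C = m/V = 14.456/395.37 = 0.036563 mg/L.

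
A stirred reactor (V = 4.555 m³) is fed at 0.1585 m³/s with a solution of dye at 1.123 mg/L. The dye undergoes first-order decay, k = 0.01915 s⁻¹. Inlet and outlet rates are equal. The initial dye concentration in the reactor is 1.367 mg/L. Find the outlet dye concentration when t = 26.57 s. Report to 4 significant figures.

Species balance: V dC/dt = Q C_in − Q C − k V C.
This is linear with rate a = Q/V + k = 0.0539469 s⁻¹.
C_ss = Q C_in/(Q + kV) = 0.724359 mg/L; C(t) = C_ss + (C₀ − C_ss) e^(−a t).
C(26.57) = 0.724359 + (0.642641)·e^(−0.0539469·26.57) = 0.724359 + (0.642641)·0.238504 = 0.877631 mg/L.

0.8776 mg/L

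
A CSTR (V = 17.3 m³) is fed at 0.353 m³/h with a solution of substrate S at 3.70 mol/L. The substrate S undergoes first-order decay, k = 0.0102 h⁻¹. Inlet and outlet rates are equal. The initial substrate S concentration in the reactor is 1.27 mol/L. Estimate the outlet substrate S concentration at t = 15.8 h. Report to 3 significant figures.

1.73 mol/L

V dC/dt = Q(C_in − C) − k V C.
dC/dt = (Q/V) C_in − (Q/V + k) C; effective rate a = Q/V + k = 0.020405 + 0.0102 = 0.030605 h⁻¹.
C_ss = Q C_in/(Q + kV) = 2.4669 mol/L; C(t) = C_ss + (C₀ − C_ss) e^(−a t).
C(15.8) = 2.4669 + (-1.1969)·e^(−0.030605·15.8) = 2.4669 + (-1.1969)·0.61659 = 1.7289 mol/L.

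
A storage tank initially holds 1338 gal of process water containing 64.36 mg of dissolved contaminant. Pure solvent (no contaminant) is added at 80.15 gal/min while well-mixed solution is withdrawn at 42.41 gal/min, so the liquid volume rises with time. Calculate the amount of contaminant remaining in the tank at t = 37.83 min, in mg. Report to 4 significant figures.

28.46 mg

Let m(t) be the amount of contaminant. Volume: V(t) = V₀ + (Q_in − Q_out) t = 1338 + 37.7400 t; V(37.83) = 2765.70 gal.
Species balance (pure solvent in): dm/dt = −Q_out · m/V(t).
Separate: dm/m = −Q_out dt/V(t) ⇒ ln(m/m₀) = −(Q_out/(Q_in−Q_out)) ln(V/V₀).
m = m₀ (V₀/V)^(Q_out/(Q_in−Q_out)) = 64.36 × (1338/2765.70)^(1.12374) = 28.4606 mg.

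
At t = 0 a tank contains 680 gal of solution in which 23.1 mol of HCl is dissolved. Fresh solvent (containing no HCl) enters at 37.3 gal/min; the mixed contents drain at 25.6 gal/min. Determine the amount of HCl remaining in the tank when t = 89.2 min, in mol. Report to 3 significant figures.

Total volume: dV/dt = Q_in − Q_out = 11.700 gal/min, so V(t) = 680 + 11.700 t and V(89.2) = 1723.6 gal.
No HCl enters, so dm/dt = −Q_out · (m/V).
dm/m = −Q_out dt/(V₀ + 11.700 t); integrating gives ln(m/m₀) = −(Q_out/(Q_in−Q_out)) ln(V/V₀).
m = m₀ (V₀/V)^(Q_out/(Q_in−Q_out)) = 23.1 × (680/1723.6)^(2.1880) = 3.0184 mol.

3.02 mol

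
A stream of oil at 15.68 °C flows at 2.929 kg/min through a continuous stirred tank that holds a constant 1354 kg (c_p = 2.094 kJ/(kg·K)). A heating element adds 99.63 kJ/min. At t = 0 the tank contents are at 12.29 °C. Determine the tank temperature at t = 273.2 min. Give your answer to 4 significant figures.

M c_p dT/dt = ṁ c_p (T_in − T) + Q̇.
Rearrange: dT/dt = (T_ss − T)/τ with τ = M/ṁ = 462.274 min and T_ss = T_in + Q̇/(ṁ c_p) = 31.9240 °C.
T approaches T_ss exponentially: T(t) = T_ss + (T₀ − T_ss) e^(−t/τ).
T(273.2) = 31.9240 + (-19.6340)·e^(−273.2/462.274) = 31.9240 + (-19.6340)·0.553778 = 21.0511 °C.

21.05 °C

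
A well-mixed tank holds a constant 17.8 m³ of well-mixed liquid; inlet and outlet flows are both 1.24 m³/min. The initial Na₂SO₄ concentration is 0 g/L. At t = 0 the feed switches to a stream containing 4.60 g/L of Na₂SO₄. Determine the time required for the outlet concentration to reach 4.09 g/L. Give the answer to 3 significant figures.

Species balance: V dC/dt = Q(C_in − C) ⇒ τ = V/Q = 14.355 min.
C(t) = C_in + (C₀ − C_in) e^(−t/τ). Set C = 4.09 and solve for t:
e^(−t/τ) = (C − C_in)/(C₀ − C_in) = (4.09 − 4.60)/(0 − 4.60) = 0.11087
t = −τ ln(…) = 14.355 × 2.1994 = 31.572 min.

31.6 min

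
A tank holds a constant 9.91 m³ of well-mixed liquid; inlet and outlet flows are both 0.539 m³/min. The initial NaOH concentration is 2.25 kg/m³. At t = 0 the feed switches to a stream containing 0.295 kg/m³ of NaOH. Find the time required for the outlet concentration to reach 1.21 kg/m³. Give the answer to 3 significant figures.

14.0 min

Mass balance on the solute (V constant): V dC/dt = Q(C_in − C), so τ = V/Q = 18.386 min.
C(t) = C_in + (C₀ − C_in) e^(−t/τ). Set C = 1.21 and solve for t:
e^(−t/τ) = (C − C_in)/(C₀ − C_in) = (1.21 − 0.295)/(2.25 − 0.295) = 0.46803
t = −τ ln(…) = 18.386 × 0.75922 = 13.959 min.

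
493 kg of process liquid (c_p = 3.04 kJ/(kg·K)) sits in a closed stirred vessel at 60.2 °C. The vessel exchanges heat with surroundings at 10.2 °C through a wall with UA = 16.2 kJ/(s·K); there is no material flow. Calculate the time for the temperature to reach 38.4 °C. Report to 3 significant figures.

M c_p dT/dt = −UA(T − T_amb).
τ = M c_p/UA = 92.514 s; T_ss = T_amb = 10.200 °C.
T(t) = T_ss + (T₀ − T_ss)e^(−t/τ); set T = 38.4:
t = −τ ln[(T − T_ss)/(T₀ − T_ss)] = −92.514 · ln(0.56400) = 52.983 s.

53.0 s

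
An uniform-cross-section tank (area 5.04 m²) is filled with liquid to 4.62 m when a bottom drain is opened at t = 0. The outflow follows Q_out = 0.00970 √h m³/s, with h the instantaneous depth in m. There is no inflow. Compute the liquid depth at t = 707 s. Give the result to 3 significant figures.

A dh/dt = −Q_out = −0.00970 √h.
∫ h^(−1/2) dh = −(0.00970/A) ∫ dt, giving 2√h = 2√h₀ − (0.00970/A) t.
√h = √4.62 − 0.00970·707/(2·5.04) = 2.1494 − 0.68035 = 1.4691.
h = 1.4691² = 2.1582 m.

2.16 m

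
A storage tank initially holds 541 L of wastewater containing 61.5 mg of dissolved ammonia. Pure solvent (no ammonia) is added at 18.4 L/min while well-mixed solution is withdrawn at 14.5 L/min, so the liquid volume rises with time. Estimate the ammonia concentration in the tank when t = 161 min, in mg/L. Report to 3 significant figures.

Let m(t) be the amount of ammonia. Volume: V(t) = V₀ + (Q_in − Q_out) t = 541 + 3.9000 t; V(161) = 1168.9 L.
No ammonia enters, so dm/dt = −Q_out · (m/V).
Separate: dm/m = −Q_out dt/V(t) ⇒ ln(m/m₀) = −(Q_out/(Q_in−Q_out)) ln(V/V₀).
m = m₀ (V₀/V)^(Q_out/(Q_in−Q_out)) = 61.5 × (541/1168.9)^(3.7179) = 3.5069 mg.
C = m/V = 3.5069/1168.9 = 0.0030002 mg/L.

0.00300 mg/L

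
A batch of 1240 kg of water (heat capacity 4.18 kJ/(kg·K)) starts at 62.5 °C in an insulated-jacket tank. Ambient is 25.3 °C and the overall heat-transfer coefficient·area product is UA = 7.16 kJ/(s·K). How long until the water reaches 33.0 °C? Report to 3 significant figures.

M c_p dT/dt = −UA(T − T_amb).
τ = M c_p/UA = 723.91 s; T_ss = T_amb = 25.300 °C.
T(t) = T_ss + (T₀ − T_ss)e^(−t/τ); set T = 33.0:
t = −τ ln[(T − T_ss)/(T₀ − T_ss)] = −723.91 · ln(0.20699) = 1140.2 s.

1140 s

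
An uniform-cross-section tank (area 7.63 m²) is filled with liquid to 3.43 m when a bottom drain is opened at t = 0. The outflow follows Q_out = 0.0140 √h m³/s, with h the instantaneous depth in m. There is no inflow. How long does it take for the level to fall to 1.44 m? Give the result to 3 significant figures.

With no inflow, A dh/dt = −0.0140 √h.
∫ h^(−1/2) dh = −(0.0140/A) ∫ dt, giving 2√h = 2√h₀ − (0.0140/A) t.
t = 2A(√h₀ − √h)/0.0140 = 2·7.63·(√3.43 − √1.44)/0.0140
  = 15.260 × (1.8520 − 1.2000) / 0.0140 = 710.71 s.

711 s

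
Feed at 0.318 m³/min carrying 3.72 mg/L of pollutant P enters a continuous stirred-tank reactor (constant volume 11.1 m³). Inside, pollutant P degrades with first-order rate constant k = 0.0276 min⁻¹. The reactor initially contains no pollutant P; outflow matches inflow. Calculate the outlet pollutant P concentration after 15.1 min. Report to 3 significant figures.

V dC/dt = Q(C_in − C) − k V C.
dC/dt = (Q/V) C_in − (Q/V + k) C; effective rate a = Q/V + k = 0.028649 + 0.0276 = 0.056249 min⁻¹.
C_ss = Q C_in/(Q + kV) = 1.8947 mg/L; C(t) = C_ss + (C₀ − C_ss) e^(−a t).
C(15.1) = 1.8947 + (-1.8947)·e^(−0.056249·15.1) = 1.8947 + (-1.8947)·0.42769 = 1.0843 mg/L.

1.08 mg/L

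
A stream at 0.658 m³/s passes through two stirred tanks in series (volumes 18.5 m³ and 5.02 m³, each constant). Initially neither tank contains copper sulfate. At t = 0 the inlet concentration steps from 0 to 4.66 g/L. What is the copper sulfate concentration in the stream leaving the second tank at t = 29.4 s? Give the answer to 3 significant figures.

2.45 g/L

Time constants: τᵢ = Vᵢ/Q for each well-mixed tank.
τ₁ = 18.5/0.658 = 28.116 s; τ₂ = 5.02/0.658 = 7.6292 s.
Tank 1: C₁ = C_in(1 − e^(−t/τ₁)). Tank 2 (τ₁ ≠ τ₂): C₂ = C_in[1 − (τ₁ e^(−t/τ₁) − τ₂ e^(−t/τ₂))/(τ₁ − τ₂)].
At t = 29.4: e^(−t/τ₁) = 0.35145, e^(−t/τ₂) = 0.021203.
C₂ = 4.66·[1 − (28.116·0.35145 − 7.6292·0.021203)/(20.486)] = 4.66·0.52556 = 2.4491 g/L.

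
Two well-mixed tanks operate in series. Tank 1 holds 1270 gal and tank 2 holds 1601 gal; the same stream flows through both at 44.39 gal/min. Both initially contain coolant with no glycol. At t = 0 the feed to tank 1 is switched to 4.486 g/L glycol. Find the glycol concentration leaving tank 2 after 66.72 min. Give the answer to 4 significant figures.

Each tank obeys Vᵢ dCᵢ/dt = Q(Cᵢ₋₁ − Cᵢ), so τᵢ = Vᵢ/Q.
τ₁ = 1270/44.39 = 28.6100 min; τ₂ = 1601/44.39 = 36.0667 min.
Solving the cascade with C₁(0)=C₂(0)=0 gives C₂(t) = C_in[1 − (τ₁ e^(−t/τ₁) − τ₂ e^(−t/τ₂))/(τ₁ − τ₂)].
At t = 66.72: e^(−t/τ₁) = 0.0970967, e^(−t/τ₂) = 0.157252.
C₂ = 4.486·[1 − (28.6100·0.0970967 − 36.0667·0.157252)/(-7.45663)] = 4.486·0.611942 = 2.74517 g/L.

2.745 g/L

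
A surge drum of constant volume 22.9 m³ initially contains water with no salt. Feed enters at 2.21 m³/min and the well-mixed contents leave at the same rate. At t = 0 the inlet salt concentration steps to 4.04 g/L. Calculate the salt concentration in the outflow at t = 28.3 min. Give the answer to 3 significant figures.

Mass balance on the solute (V constant): V dC/dt = Q(C_in − C).
Time constant τ = V/Q = 22.9/2.21 = 10.362 min.
Solution: C(t) = C_in + (C₀ − C_in) e^(−t/τ).
C(28.3) = 4.04 + (0 − 4.04)·e^(−28.3/10.362) = 4.04 + (-4.0400)·0.065145 = 3.7768 g/L.

3.78 g/L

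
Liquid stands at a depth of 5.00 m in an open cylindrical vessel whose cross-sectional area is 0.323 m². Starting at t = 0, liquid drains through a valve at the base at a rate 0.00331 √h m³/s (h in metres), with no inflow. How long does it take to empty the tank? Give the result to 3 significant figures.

436 s

With no inflow, A dh/dt = −0.00331 √h.
This is separable: 2 d(√h)/dt = −0.00331/A, so √h = √h₀ − (0.00331/(2A)) t.
Set h = 0: 2√h₀ = (0.00331/A) t_empty ⇒ t_empty = 2A√h₀/0.00331.
t_empty = 2·0.323·√5.00/0.00331 = 0.64600·2.2361/0.00331 = 436.40 s.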